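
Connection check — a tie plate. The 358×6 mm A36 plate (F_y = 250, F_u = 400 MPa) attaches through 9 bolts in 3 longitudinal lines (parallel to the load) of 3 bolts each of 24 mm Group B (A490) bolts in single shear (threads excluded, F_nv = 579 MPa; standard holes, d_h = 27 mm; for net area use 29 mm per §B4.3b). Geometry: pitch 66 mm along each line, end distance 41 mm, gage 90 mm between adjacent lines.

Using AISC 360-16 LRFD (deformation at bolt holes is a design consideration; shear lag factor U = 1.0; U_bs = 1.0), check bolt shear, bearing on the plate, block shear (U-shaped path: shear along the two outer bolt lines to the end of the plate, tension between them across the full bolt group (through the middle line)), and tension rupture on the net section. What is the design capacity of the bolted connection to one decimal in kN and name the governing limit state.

Bolt shear: A_b = π(24)²/4 = 452.39 mm². φR_n = 0.75 × 579 × 452.39 × 9 × 1 = 1768.1 kN.
Bearing (6 mm plate, F_u = 400 MPa): end bolts L_c = 41 − 27/2 = 27.5, R_n = min(1.2×27.5×6×400, 2.4×24×6×400) = 79.2 kN/bolt; interior L_c = 66 − 27 = 39, R_n = 112.32 kN/bolt. φR_n = 0.75 × (3×79.2 + 6×112.32) = 683.6 kN.
Block shear: shear path 2×[41+2×66] = 2×173 mm, A_gv = 2076, A_nv = 2×(173 − 2.5×29)×6 = 1206 mm²; tension across gage: (180 − 2×29)×6 = 732 mm². R_n = min(0.6×400×1206, 0.6×250×2076) + 1.0×400×732 = min(289.44, 311.4) + 292.8 = 582.24 kN. φR_n = 0.75 × 582.24 = 436.7 kN.
Tension rupture (net): A_n = (358 − 3×29)×6 = 1626 mm² (U = 1.0, A_e = A_n). φR_n = 0.75 × 400 × 1626 = 487.8 kN.
Governing: min(1768.1, 683.6, 436.7, 487.8) = 436.7 kN → block shear.

436.7 kN (block shear governs)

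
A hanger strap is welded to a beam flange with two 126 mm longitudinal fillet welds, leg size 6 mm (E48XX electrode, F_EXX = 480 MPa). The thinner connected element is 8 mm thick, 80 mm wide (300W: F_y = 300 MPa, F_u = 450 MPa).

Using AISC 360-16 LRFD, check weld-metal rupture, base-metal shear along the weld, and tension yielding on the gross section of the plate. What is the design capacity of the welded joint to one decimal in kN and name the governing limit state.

Weld metal: throat = 0.707×6 = 4.242 mm, L = 2×126 = 252 mm. φR_n = 0.75 × 0.6 × 480 × 4.242 × 252 = 230.9 kN.
Base metal shear (8 mm plate): yield φR_n = 1.0×0.6×300×8×252 = 362.9 kN; rupture φR_n = 0.75×0.6×450×8×252 = 408.2 kN; take 362.9 kN (yield).
Tension yield (gross): A_g = 80×8 = 640 mm². φR_n = 0.90 × 300 × 640 = 172.8 kN.
Governing: min(230.9, 362.9, 172.8) = 172.8 kN → gross-section yield.

172.8 kN (gross-section yield governs)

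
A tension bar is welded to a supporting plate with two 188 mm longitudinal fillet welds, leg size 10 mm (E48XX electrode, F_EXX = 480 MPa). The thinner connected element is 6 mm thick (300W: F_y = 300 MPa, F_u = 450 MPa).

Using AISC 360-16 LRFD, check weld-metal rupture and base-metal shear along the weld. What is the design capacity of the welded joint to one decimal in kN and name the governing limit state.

406.1 kN (base-metal shear governs)

Weld metal: throat = 0.707×10 = 7.07 mm, L = 2×188 = 376 mm. φR_n = 0.75 × 0.6 × 480 × 7.07 × 376 = 574.2 kN.
Base metal shear (6 mm plate): yield φR_n = 1.0×0.6×300×6×376 = 406.1 kN; rupture φR_n = 0.75×0.6×450×6×376 = 456.8 kN; take 406.1 kN (yield).
Governing: min(574.2, 406.1) = 406.1 kN → base-metal shear.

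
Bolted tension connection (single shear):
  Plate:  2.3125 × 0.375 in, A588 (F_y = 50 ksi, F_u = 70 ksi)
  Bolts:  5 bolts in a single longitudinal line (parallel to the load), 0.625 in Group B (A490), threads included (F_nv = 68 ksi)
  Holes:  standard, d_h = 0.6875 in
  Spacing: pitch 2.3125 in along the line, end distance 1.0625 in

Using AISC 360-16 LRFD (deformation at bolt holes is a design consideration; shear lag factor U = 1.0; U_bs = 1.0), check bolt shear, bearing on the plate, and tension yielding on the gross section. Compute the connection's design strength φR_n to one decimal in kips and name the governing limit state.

Bolt shear: A_b = π(0.625)²/4 = 0.3068 in². φR_n = 0.75 × 68 × 0.3068 × 5 × 1 = 78.2 kips.
Bearing (0.375 in plate, F_u = 70 ksi): end bolts L_c = 1.0625 − 0.6875/2 = 0.71875, R_n = min(1.2×0.71875×0.375×70, 2.4×0.625×0.375×70) = 22.641 kips/bolt; interior L_c = 2.3125 − 0.6875 = 1.625, R_n = 39.375 kips/bolt. φR_n = 0.75 × (1×22.641 + 4×39.375) = 135.1 kips.
Tension yield (gross): A_g = 2.3125×0.375 = 0.86719 in². φR_n = 0.90 × 50 × 0.86719 = 39.0 kips.
Governing: min(78.2, 135.1, 39.0) = 39.0 kips → gross-section yield.

39.0 kips (gross-section yield governs)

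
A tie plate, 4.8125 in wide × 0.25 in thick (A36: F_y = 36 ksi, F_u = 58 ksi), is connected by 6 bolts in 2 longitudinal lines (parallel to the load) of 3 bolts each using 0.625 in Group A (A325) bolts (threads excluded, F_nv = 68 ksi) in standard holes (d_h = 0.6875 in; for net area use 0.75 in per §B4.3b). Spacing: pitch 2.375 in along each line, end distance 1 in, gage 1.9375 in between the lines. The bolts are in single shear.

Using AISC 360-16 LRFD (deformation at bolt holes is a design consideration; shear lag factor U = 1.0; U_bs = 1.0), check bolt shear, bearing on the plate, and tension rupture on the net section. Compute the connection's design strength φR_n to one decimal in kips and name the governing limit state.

36.0 kips (net-section rupture governs)

Bolt shear: A_b = π(0.625)²/4 = 0.3068 in². φR_n = 0.75 × 68 × 0.3068 × 6 × 1 = 93.9 kips.
Bearing (0.25 in plate, F_u = 58 ksi): end bolts L_c = 1 − 0.6875/2 = 0.65625, R_n = min(1.2×0.65625×0.25×58, 2.4×0.625×0.25×58) = 11.419 kips/bolt; interior L_c = 2.375 − 0.6875 = 1.6875, R_n = 21.75 kips/bolt. φR_n = 0.75 × (2×11.419 + 4×21.75) = 82.4 kips.
Tension rupture (net): A_n = (4.8125 − 2×0.75)×0.25 = 0.82813 in² (U = 1.0, A_e = A_n). φR_n = 0.75 × 58 × 0.82813 = 36.0 kips.
Governing: min(93.9, 82.4, 36.0) = 36.0 kips → net-section rupture.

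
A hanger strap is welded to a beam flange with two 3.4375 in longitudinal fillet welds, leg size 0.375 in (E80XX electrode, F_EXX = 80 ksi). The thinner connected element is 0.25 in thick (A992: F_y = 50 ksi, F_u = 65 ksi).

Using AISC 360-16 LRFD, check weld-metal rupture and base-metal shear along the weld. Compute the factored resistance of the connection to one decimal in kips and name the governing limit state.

50.3 kips (base-metal shear governs)

Weld metal: throat = 0.707×0.375 = 0.26513 in, L = 2×3.4375 = 6.875 in. φR_n = 0.75 × 0.6 × 80 × 0.26513 × 6.875 = 65.6 kips.
Base metal shear (0.25 in plate): yield φR_n = 1.0×0.6×50×0.25×6.875 = 51.6 kips; rupture φR_n = 0.75×0.6×65×0.25×6.875 = 50.3 kips; take 50.3 kips (rupture).
Governing: min(65.6, 50.3) = 50.3 kips → base-metal shear.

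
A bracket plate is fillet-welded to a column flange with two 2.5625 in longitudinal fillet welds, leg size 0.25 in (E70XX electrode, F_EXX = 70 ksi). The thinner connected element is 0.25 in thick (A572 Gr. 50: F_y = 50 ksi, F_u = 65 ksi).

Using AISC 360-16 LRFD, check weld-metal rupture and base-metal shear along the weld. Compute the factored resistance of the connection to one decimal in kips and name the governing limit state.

28.5 kips (weld metal governs)

Weld metal: throat = 0.707×0.25 = 0.17675 in, L = 2×2.5625 = 5.125 in. φR_n = 0.75 × 0.6 × 70 × 0.17675 × 5.125 = 28.5 kips.
Base metal shear (0.25 in plate): yield φR_n = 1.0×0.6×50×0.25×5.125 = 38.4 kips; rupture φR_n = 0.75×0.6×65×0.25×5.125 = 37.5 kips; take 37.5 kips (rupture).
Governing: min(28.5, 37.5) = 28.5 kips → weld metal.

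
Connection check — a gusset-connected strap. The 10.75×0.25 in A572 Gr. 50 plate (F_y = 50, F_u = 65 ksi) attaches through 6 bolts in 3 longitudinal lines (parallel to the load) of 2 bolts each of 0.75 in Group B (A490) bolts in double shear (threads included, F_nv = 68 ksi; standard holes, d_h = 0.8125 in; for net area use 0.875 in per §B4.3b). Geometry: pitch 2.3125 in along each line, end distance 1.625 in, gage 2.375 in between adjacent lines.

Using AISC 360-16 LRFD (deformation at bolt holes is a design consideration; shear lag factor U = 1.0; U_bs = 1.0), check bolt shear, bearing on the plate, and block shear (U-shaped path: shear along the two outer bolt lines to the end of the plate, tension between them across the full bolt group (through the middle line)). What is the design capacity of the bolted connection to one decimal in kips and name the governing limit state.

Bolt shear: A_b = π(0.75)²/4 = 0.44179 in². φR_n = 0.75 × 68 × 0.44179 × 6 × 2 = 270.4 kips.
Bearing (0.25 in plate, F_u = 65 ksi): end bolts L_c = 1.625 − 0.8125/2 = 1.21875, R_n = min(1.2×1.21875×0.25×65, 2.4×0.75×0.25×65) = 23.766 kips/bolt; interior L_c = 2.3125 − 0.8125 = 1.5, R_n = 29.25 kips/bolt. φR_n = 0.75 × (3×23.766 + 3×29.25) = 119.3 kips.
Block shear: shear path 2×[1.625+1×2.3125] = 2×3.9375 in, A_gv = 1.9688, A_nv = 2×(3.9375 − 1.5×0.875)×0.25 = 1.3125 in²; tension across gage: (4.75 − 2×0.875)×0.25 = 0.75 in². R_n = min(0.6×65×1.3125, 0.6×50×1.9688) + 1.0×65×0.75 = min(51.188, 59.064) + 48.75 = 99.938 kips. φR_n = 0.75 × 99.938 = 75.0 kips.
Governing: min(270.4, 119.3, 75.0) = 75.0 kips → block shear.

75.0 kips (block shear governs)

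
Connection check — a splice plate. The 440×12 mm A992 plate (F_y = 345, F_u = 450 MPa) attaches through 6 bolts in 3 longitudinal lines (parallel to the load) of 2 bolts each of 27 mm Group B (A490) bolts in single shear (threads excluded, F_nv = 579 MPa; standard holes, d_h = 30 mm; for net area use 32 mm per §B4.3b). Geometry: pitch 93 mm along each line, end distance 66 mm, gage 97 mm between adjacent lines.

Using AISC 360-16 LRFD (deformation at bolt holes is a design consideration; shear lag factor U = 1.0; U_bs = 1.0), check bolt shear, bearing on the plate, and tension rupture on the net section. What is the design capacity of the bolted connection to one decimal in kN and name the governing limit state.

1393.2 kN (net-section rupture governs)

Bolt shear: A_b = π(27)²/4 = 572.56 mm². φR_n = 0.75 × 579 × 572.56 × 6 × 1 = 1491.8 kN.
Bearing (12 mm plate, F_u = 450 MPa): end bolts L_c = 66 − 30/2 = 51, R_n = min(1.2×51×12×450, 2.4×27×12×450) = 330.48 kN/bolt; interior L_c = 93 − 30 = 63, R_n = 349.92 kN/bolt. φR_n = 0.75 × (3×330.48 + 3×349.92) = 1530.9 kN.
Tension rupture (net): A_n = (440 − 3×32)×12 = 4128 mm² (U = 1.0, A_e = A_n). φR_n = 0.75 × 450 × 4128 = 1393.2 kN.
Governing: min(1491.8, 1530.9, 1393.2) = 1393.2 kN → net-section rupture.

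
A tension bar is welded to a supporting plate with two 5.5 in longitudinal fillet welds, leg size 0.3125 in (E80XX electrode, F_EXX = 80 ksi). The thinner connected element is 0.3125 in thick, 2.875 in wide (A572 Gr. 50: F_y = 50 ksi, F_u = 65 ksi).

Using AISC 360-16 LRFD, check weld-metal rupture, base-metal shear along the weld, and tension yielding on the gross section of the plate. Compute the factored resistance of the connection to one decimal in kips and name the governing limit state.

40.4 kips (gross-section yield governs)

Weld metal: throat = 0.707×0.3125 = 0.22094 in, L = 2×5.5 = 11 in. φR_n = 0.75 × 0.6 × 80 × 0.22094 × 11 = 87.5 kips.
Base metal shear (0.3125 in plate): yield φR_n = 1.0×0.6×50×0.3125×11 = 103.1 kips; rupture φR_n = 0.75×0.6×65×0.3125×11 = 100.5 kips; take 100.5 kips (rupture).
Tension yield (gross): A_g = 2.875×0.3125 = 0.89844 in². φR_n = 0.90 × 50 × 0.89844 = 40.4 kips.
Governing: min(87.5, 100.5, 40.4) = 40.4 kips → gross-section yield.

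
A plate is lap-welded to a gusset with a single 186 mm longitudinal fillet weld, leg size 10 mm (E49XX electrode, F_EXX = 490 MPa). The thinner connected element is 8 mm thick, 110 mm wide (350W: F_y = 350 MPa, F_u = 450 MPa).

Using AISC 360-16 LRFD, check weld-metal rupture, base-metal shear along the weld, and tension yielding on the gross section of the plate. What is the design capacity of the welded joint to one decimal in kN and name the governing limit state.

Weld metal: throat = 0.707×10 = 7.07 mm, L = 186 mm. φR_n = 0.75 × 0.6 × 490 × 7.07 × 186 = 290.0 kN.
Base metal shear (8 mm plate): yield φR_n = 1.0×0.6×350×8×186 = 312.5 kN; rupture φR_n = 0.75×0.6×450×8×186 = 301.3 kN; take 301.3 kN (rupture).
Tension yield (gross): A_g = 110×8 = 880 mm². φR_n = 0.90 × 350 × 880 = 277.2 kN.
Governing: min(290.0, 301.3, 277.2) = 277.2 kN → gross-section yield.

277.2 kN (gross-section yield governs)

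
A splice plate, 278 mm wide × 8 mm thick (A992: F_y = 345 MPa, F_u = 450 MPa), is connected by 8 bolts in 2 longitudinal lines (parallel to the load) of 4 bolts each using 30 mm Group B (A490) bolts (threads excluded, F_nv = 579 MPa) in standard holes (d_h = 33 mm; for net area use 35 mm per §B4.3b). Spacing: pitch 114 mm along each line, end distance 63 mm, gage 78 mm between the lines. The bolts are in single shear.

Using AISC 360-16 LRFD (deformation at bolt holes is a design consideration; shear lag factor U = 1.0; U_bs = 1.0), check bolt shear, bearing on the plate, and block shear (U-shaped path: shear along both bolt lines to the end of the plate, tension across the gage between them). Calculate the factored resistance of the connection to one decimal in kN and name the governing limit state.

Bolt shear: A_b = π(30)²/4 = 706.86 mm². φR_n = 0.75 × 579 × 706.86 × 8 × 1 = 2455.6 kN.
Bearing (8 mm plate, F_u = 450 MPa): end bolts L_c = 63 − 33/2 = 46.5, R_n = min(1.2×46.5×8×450, 2.4×30×8×450) = 200.88 kN/bolt; interior L_c = 114 − 33 = 81, R_n = 259.2 kN/bolt. φR_n = 0.75 × (2×200.88 + 6×259.2) = 1467.7 kN.
Block shear: shear path 2×[63+3×114] = 2×405 mm, A_gv = 6480, A_nv = 2×(405 − 3.5×35)×8 = 4520 mm²; tension across gage: (78 − 1×35)×8 = 344 mm². R_n = min(0.6×450×4520, 0.6×345×6480) + 1.0×450×344 = min(1220.4, 1341.4) + 154.8 = 1375.2 kN. φR_n = 0.75 × 1375.2 = 1031.4 kN.
Governing: min(2455.6, 1467.7, 1031.4) = 1031.4 kN → block shear.

1031.4 kN (block shear governs)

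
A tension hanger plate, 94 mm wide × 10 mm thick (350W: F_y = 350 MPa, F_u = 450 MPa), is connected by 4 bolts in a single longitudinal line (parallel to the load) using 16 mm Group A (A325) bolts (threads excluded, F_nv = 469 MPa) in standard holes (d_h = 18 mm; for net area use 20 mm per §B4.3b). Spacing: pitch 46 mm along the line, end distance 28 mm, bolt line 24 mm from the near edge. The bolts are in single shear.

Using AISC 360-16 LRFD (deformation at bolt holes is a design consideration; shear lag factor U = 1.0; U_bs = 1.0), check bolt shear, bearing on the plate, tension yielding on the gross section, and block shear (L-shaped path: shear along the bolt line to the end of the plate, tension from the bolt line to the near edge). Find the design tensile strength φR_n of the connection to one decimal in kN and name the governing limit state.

Bolt shear: A_b = π(16)²/4 = 201.06 mm². φR_n = 0.75 × 469 × 201.06 × 4 × 1 = 282.9 kN.
Bearing (10 mm plate, F_u = 450 MPa): end bolts L_c = 28 − 18/2 = 19, R_n = min(1.2×19×10×450, 2.4×16×10×450) = 102.6 kN/bolt; interior L_c = 46 − 18 = 28, R_n = 151.2 kN/bolt. φR_n = 0.75 × (1×102.6 + 3×151.2) = 417.2 kN.
Tension yield (gross): A_g = 94×10 = 940 mm². φR_n = 0.90 × 350 × 940 = 296.1 kN.
Block shear: shear path 1×[28+3×46] = 1×166 mm, A_gv = 1660, A_nv = 1×(166 − 3.5×20)×10 = 960 mm²; tension to near edge: (24 − 0.5×20)×10 = 140 mm². R_n = min(0.6×450×960, 0.6×350×1660) + 1.0×450×140 = min(259.2, 348.6) + 63 = 322.2 kN. φR_n = 0.75 × 322.2 = 241.7 kN.
Governing: min(282.9, 417.2, 296.1, 241.7) = 241.7 kN → block shear.

241.7 kN (block shear governs)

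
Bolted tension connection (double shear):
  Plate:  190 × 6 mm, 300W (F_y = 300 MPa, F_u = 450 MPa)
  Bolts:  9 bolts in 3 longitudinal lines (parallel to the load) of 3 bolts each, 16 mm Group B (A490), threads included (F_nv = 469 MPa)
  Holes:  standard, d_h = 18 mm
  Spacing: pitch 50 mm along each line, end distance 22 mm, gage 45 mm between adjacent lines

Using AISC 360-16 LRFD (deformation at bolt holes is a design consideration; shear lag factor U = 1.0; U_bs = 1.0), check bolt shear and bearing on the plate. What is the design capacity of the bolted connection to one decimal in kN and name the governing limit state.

561.3 kN (bearing governs)

Bolt shear: A_b = π(16)²/4 = 201.06 mm². φR_n = 0.75 × 469 × 201.06 × 9 × 2 = 1273.0 kN.
Bearing (6 mm plate, F_u = 450 MPa): end bolts L_c = 22 − 18/2 = 13, R_n = min(1.2×13×6×450, 2.4×16×6×450) = 42.12 kN/bolt; interior L_c = 50 − 18 = 32, R_n = 103.68 kN/bolt. φR_n = 0.75 × (3×42.12 + 6×103.68) = 561.3 kN.
Governing: min(1273.0, 561.3) = 561.3 kN → bearing.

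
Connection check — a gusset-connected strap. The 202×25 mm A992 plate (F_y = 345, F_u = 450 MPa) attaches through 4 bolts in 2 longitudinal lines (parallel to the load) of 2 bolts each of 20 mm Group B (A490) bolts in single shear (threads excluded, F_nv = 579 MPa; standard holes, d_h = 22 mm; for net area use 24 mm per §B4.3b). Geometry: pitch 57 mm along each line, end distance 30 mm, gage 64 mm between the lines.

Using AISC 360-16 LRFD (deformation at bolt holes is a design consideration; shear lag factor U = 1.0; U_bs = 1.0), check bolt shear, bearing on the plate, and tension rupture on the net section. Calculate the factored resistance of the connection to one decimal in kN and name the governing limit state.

545.7 kN (bolt shear governs)

Bolt shear: A_b = π(20)²/4 = 314.16 mm². φR_n = 0.75 × 579 × 314.16 × 4 × 1 = 545.7 kN.
Bearing (25 mm plate, F_u = 450 MPa): end bolts L_c = 30 − 22/2 = 19, R_n = min(1.2×19×25×450, 2.4×20×25×450) = 256.5 kN/bolt; interior L_c = 57 − 22 = 35, R_n = 472.5 kN/bolt. φR_n = 0.75 × (2×256.5 + 2×472.5) = 1093.5 kN.
Tension rupture (net): A_n = (202 − 2×24)×25 = 3850 mm² (U = 1.0, A_e = A_n). φR_n = 0.75 × 450 × 3850 = 1299.4 kN.
Governing: min(545.7, 1093.5, 1299.4) = 545.7 kN → bolt shear.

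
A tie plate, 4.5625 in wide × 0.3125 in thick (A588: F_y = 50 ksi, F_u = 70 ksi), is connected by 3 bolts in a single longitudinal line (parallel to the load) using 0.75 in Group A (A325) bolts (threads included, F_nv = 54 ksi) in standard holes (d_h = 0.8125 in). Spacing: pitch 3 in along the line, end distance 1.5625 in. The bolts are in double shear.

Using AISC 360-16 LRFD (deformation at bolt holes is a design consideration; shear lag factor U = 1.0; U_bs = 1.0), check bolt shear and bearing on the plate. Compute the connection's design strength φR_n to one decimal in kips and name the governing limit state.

Bolt shear: A_b = π(0.75)²/4 = 0.44179 in². φR_n = 0.75 × 54 × 0.44179 × 3 × 2 = 107.4 kips.
Bearing (0.3125 in plate, F_u = 70 ksi): end bolts L_c = 1.5625 − 0.8125/2 = 1.15625, R_n = min(1.2×1.15625×0.3125×70, 2.4×0.75×0.3125×70) = 30.352 kips/bolt; interior L_c = 3 − 0.8125 = 2.1875, R_n = 39.375 kips/bolt. φR_n = 0.75 × (1×30.352 + 2×39.375) = 81.8 kips.
Governing: min(107.4, 81.8) = 81.8 kips → bearing.

81.8 kips (bearing governs)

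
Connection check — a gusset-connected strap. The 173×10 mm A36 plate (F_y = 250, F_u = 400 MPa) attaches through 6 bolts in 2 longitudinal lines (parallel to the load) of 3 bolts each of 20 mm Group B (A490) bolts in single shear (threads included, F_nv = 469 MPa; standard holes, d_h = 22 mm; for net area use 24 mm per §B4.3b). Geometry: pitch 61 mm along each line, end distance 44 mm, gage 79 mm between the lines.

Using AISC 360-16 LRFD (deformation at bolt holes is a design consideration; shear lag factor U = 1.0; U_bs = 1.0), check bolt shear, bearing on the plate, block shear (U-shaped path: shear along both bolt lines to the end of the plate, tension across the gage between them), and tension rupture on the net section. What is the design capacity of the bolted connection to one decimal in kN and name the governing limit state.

Bolt shear: A_b = π(20)²/4 = 314.16 mm². φR_n = 0.75 × 469 × 314.16 × 6 × 1 = 663.0 kN.
Bearing (10 mm plate, F_u = 400 MPa): end bolts L_c = 44 − 22/2 = 33, R_n = min(1.2×33×10×400, 2.4×20×10×400) = 158.4 kN/bolt; interior L_c = 61 − 22 = 39, R_n = 187.2 kN/bolt. φR_n = 0.75 × (2×158.4 + 4×187.2) = 799.2 kN.
Block shear: shear path 2×[44+2×61] = 2×166 mm, A_gv = 3320, A_nv = 2×(166 − 2.5×24)×10 = 2120 mm²; tension across gage: (79 − 1×24)×10 = 550 mm². R_n = min(0.6×400×2120, 0.6×250×3320) + 1.0×400×550 = min(508.8, 498) + 220 = 718 kN. φR_n = 0.75 × 718 = 538.5 kN.
Tension rupture (net): A_n = (173 − 2×24)×10 = 1250 mm² (U = 1.0, A_e = A_n). φR_n = 0.75 × 400 × 1250 = 375.0 kN.
Governing: min(663.0, 799.2, 538.5, 375.0) = 375.0 kN → net-section rupture.

375.0 kN (net-section rupture governs)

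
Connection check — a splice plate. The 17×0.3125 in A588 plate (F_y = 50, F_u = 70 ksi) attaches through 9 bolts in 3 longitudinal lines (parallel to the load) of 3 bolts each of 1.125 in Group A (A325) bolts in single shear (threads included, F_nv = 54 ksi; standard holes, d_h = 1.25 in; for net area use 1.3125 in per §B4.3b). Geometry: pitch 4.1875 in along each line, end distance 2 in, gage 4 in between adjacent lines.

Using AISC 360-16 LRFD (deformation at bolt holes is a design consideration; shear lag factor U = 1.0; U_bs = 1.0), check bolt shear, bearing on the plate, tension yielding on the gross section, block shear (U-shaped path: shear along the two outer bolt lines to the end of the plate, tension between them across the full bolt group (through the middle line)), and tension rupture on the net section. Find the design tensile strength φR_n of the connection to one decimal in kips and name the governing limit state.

214.3 kips (net-section rupture governs)

Bolt shear: A_b = π(1.125)²/4 = 0.99402 in². φR_n = 0.75 × 54 × 0.99402 × 9 × 1 = 362.3 kips.
Bearing (0.3125 in plate, F_u = 70 ksi): end bolts L_c = 2 − 1.25/2 = 1.375, R_n = min(1.2×1.375×0.3125×70, 2.4×1.125×0.3125×70) = 36.094 kips/bolt; interior L_c = 4.1875 − 1.25 = 2.9375, R_n = 59.063 kips/bolt. φR_n = 0.75 × (3×36.094 + 6×59.063) = 347.0 kips.
Tension yield (gross): A_g = 17×0.3125 = 5.3125 in². φR_n = 0.90 × 50 × 5.3125 = 239.1 kips.
Block shear: shear path 2×[2+2×4.1875] = 2×10.375 in, A_gv = 6.4844, A_nv = 2×(10.375 − 2.5×1.3125)×0.3125 = 4.4336 in²; tension across gage: (8 − 2×1.3125)×0.3125 = 1.6797 in². R_n = min(0.6×70×4.4336, 0.6×50×6.4844) + 1.0×70×1.6797 = min(186.21, 194.53) + 117.58 = 303.79 kips. φR_n = 0.75 × 303.79 = 227.8 kips.
Tension rupture (net): A_n = (17 − 3×1.3125)×0.3125 = 4.082 in² (U = 1.0, A_e = A_n). φR_n = 0.75 × 70 × 4.082 = 214.3 kips.
Governing: min(362.3, 347.0, 239.1, 227.8, 214.3) = 214.3 kips → net-section rupture.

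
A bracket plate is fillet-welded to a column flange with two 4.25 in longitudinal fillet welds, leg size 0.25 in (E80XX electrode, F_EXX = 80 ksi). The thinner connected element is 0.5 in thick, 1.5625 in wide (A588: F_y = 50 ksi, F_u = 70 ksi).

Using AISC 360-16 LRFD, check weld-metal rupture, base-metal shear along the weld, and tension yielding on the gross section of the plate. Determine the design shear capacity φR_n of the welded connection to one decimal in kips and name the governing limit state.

35.2 kips (gross-section yield governs)

Weld metal: throat = 0.707×0.25 = 0.17675 in, L = 2×4.25 = 8.5 in. φR_n = 0.75 × 0.6 × 80 × 0.17675 × 8.5 = 54.1 kips.
Base metal shear (0.5 in plate): yield φR_n = 1.0×0.6×50×0.5×8.5 = 127.5 kips; rupture φR_n = 0.75×0.6×70×0.5×8.5 = 133.9 kips; take 127.5 kips (yield).
Tension yield (gross): A_g = 1.5625×0.5 = 0.78125 in². φR_n = 0.90 × 50 × 0.78125 = 35.2 kips.
Governing: min(54.1, 127.5, 35.2) = 35.2 kips → gross-section yield.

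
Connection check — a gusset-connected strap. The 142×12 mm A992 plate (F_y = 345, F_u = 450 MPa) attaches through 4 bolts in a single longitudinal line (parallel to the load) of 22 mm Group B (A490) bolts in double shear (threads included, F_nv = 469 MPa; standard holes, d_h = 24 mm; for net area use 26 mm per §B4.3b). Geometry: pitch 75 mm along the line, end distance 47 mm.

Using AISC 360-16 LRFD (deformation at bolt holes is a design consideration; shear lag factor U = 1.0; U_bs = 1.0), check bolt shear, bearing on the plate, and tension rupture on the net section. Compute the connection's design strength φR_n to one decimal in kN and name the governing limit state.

Bolt shear: A_b = π(22)²/4 = 380.13 mm². φR_n = 0.75 × 469 × 380.13 × 4 × 2 = 1069.7 kN.
Bearing (12 mm plate, F_u = 450 MPa): end bolts L_c = 47 − 24/2 = 35, R_n = min(1.2×35×12×450, 2.4×22×12×450) = 226.8 kN/bolt; interior L_c = 75 − 24 = 51, R_n = 285.12 kN/bolt. φR_n = 0.75 × (1×226.8 + 3×285.12) = 811.6 kN.
Tension rupture (net): A_n = (142 − 1×26)×12 = 1392 mm² (U = 1.0, A_e = A_n). φR_n = 0.75 × 450 × 1392 = 469.8 kN.
Governing: min(1069.7, 811.6, 469.8) = 469.8 kN → net-section rupture.

469.8 kN (net-section rupture governs)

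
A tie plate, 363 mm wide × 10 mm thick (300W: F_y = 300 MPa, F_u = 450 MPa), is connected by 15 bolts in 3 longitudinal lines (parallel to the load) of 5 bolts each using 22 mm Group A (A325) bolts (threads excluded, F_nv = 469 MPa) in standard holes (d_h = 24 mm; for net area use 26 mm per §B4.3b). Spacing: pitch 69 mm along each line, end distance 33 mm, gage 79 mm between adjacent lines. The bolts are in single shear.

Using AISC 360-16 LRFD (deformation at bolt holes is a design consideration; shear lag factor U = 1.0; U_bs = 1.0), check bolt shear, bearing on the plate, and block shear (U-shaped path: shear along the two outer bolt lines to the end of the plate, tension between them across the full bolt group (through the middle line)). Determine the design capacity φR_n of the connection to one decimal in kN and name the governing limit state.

Bolt shear: A_b = π(22)²/4 = 380.13 mm². φR_n = 0.75 × 469 × 380.13 × 15 × 1 = 2005.7 kN.
Bearing (10 mm plate, F_u = 450 MPa): end bolts L_c = 33 − 24/2 = 21, R_n = min(1.2×21×10×450, 2.4×22×10×450) = 113.4 kN/bolt; interior L_c = 69 − 24 = 45, R_n = 237.6 kN/bolt. φR_n = 0.75 × (3×113.4 + 12×237.6) = 2393.6 kN.
Block shear: shear path 2×[33+4×69] = 2×309 mm, A_gv = 6180, A_nv = 2×(309 − 4.5×26)×10 = 3840 mm²; tension across gage: (158 − 2×26)×10 = 1060 mm². R_n = min(0.6×450×3840, 0.6×300×6180) + 1.0×450×1060 = min(1036.8, 1112.4) + 477 = 1513.8 kN. φR_n = 0.75 × 1513.8 = 1135.4 kN.
Governing: min(2005.7, 2393.6, 1135.4) = 1135.4 kN → block shear.

1135.4 kN (block shear governs)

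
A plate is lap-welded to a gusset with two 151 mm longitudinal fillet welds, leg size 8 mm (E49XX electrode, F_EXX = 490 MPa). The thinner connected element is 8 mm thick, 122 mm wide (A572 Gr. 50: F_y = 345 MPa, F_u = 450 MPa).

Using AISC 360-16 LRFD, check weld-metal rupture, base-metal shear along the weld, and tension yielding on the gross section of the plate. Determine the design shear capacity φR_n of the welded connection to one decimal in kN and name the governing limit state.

Weld metal: throat = 0.707×8 = 5.656 mm, L = 2×151 = 302 mm. φR_n = 0.75 × 0.6 × 490 × 5.656 × 302 = 376.6 kN.
Base metal shear (8 mm plate): yield φR_n = 1.0×0.6×345×8×302 = 500.1 kN; rupture φR_n = 0.75×0.6×450×8×302 = 489.2 kN; take 489.2 kN (rupture).
Tension yield (gross): A_g = 122×8 = 976 mm². φR_n = 0.90 × 345 × 976 = 303.0 kN.
Governing: min(376.6, 489.2, 303.0) = 303.0 kN → gross-section yield.

303.0 kN (gross-section yield governs)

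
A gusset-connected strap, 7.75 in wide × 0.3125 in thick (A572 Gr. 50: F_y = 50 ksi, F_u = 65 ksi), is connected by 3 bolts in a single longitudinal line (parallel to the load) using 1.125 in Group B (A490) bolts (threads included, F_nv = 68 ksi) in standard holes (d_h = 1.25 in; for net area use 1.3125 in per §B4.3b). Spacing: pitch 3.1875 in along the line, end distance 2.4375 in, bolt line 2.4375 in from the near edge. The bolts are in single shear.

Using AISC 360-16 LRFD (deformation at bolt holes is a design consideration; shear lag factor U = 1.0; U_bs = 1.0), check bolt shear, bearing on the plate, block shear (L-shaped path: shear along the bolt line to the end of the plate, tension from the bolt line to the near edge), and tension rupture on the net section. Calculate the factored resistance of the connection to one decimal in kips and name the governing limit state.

Bolt shear: A_b = π(1.125)²/4 = 0.99402 in². φR_n = 0.75 × 68 × 0.99402 × 3 × 1 = 152.1 kips.
Bearing (0.3125 in plate, F_u = 65 ksi): end bolts L_c = 2.4375 − 1.25/2 = 1.8125, R_n = min(1.2×1.8125×0.3125×65, 2.4×1.125×0.3125×65) = 44.18 kips/bolt; interior L_c = 3.1875 − 1.25 = 1.9375, R_n = 47.227 kips/bolt. φR_n = 0.75 × (1×44.18 + 2×47.227) = 104.0 kips.
Block shear: shear path 1×[2.4375+2×3.1875] = 1×8.8125 in, A_gv = 2.7539, A_nv = 1×(8.8125 − 2.5×1.3125)×0.3125 = 1.7285 in²; tension to near edge: (2.4375 − 0.5×1.3125)×0.3125 = 0.55664 in². R_n = min(0.6×65×1.7285, 0.6×50×2.7539) + 1.0×65×0.55664 = min(67.412, 82.617) + 36.182 = 103.59 kips. φR_n = 0.75 × 103.59 = 77.7 kips.
Tension rupture (net): A_n = (7.75 − 1×1.3125)×0.3125 = 2.0117 in² (U = 1.0, A_e = A_n). φR_n = 0.75 × 65 × 2.0117 = 98.1 kips.
Governing: min(152.1, 104.0, 77.7, 98.1) = 77.7 kips → block shear.

77.7 kips (block shear governs)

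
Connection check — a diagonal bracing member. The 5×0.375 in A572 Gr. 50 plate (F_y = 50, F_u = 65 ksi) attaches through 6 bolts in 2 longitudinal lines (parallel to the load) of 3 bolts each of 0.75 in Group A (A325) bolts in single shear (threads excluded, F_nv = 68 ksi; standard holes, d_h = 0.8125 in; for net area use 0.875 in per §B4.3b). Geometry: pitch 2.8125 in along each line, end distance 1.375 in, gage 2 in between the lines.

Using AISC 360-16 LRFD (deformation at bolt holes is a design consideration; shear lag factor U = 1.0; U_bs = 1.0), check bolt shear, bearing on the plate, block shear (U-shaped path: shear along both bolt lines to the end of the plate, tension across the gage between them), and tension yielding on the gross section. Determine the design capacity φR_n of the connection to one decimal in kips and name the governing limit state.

84.4 kips (gross-section yield governs)

Bolt shear: A_b = π(0.75)²/4 = 0.44179 in². φR_n = 0.75 × 68 × 0.44179 × 6 × 1 = 135.2 kips.
Bearing (0.375 in plate, F_u = 65 ksi): end bolts L_c = 1.375 − 0.8125/2 = 0.96875, R_n = min(1.2×0.96875×0.375×65, 2.4×0.75×0.375×65) = 28.336 kips/bolt; interior L_c = 2.8125 − 0.8125 = 2, R_n = 43.875 kips/bolt. φR_n = 0.75 × (2×28.336 + 4×43.875) = 174.1 kips.
Block shear: shear path 2×[1.375+2×2.8125] = 2×7 in, A_gv = 5.25, A_nv = 2×(7 − 2.5×0.875)×0.375 = 3.6094 in²; tension across gage: (2 − 1×0.875)×0.375 = 0.42188 in². R_n = min(0.6×65×3.6094, 0.6×50×5.25) + 1.0×65×0.42188 = min(140.77, 157.5) + 27.422 = 168.19 kips. φR_n = 0.75 × 168.19 = 126.1 kips.
Tension yield (gross): A_g = 5×0.375 = 1.875 in². φR_n = 0.90 × 50 × 1.875 = 84.4 kips.
Governing: min(135.2, 174.1, 126.1, 84.4) = 84.4 kips → gross-section yield.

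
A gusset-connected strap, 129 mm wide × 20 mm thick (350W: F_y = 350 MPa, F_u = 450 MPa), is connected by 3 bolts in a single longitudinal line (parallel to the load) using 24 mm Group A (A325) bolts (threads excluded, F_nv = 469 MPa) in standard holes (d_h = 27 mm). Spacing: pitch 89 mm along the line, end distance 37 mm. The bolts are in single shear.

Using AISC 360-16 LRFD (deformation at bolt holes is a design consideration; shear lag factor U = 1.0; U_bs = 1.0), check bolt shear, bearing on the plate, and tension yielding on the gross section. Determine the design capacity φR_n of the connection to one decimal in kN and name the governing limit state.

477.4 kN (bolt shear governs)

Bolt shear: A_b = π(24)²/4 = 452.39 mm². φR_n = 0.75 × 469 × 452.39 × 3 × 1 = 477.4 kN.
Bearing (20 mm plate, F_u = 450 MPa): end bolts L_c = 37 − 27/2 = 23.5, R_n = min(1.2×23.5×20×450, 2.4×24×20×450) = 253.8 kN/bolt; interior L_c = 89 − 27 = 62, R_n = 518.4 kN/bolt. φR_n = 0.75 × (1×253.8 + 2×518.4) = 968.0 kN.
Tension yield (gross): A_g = 129×20 = 2580 mm². φR_n = 0.90 × 350 × 2580 = 812.7 kN.
Governing: min(477.4, 968.0, 812.7) = 477.4 kN → bolt shear.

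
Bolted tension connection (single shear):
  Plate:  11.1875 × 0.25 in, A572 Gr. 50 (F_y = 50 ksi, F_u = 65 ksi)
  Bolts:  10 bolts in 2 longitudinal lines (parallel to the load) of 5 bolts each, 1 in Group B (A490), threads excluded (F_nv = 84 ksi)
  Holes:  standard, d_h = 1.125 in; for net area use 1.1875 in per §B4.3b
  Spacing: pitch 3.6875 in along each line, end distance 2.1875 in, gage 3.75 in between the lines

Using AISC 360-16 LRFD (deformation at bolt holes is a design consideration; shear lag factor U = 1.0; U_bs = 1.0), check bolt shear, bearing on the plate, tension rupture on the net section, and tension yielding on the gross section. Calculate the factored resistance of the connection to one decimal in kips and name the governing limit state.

107.4 kips (net-section rupture governs)

Bolt shear: A_b = π(1)²/4 = 0.7854 in². φR_n = 0.75 × 84 × 0.7854 × 10 × 1 = 494.8 kips.
Bearing (0.25 in plate, F_u = 65 ksi): end bolts L_c = 2.1875 − 1.125/2 = 1.625, R_n = min(1.2×1.625×0.25×65, 2.4×1×0.25×65) = 31.688 kips/bolt; interior L_c = 3.6875 − 1.125 = 2.5625, R_n = 39 kips/bolt. φR_n = 0.75 × (2×31.688 + 8×39) = 281.5 kips.
Tension rupture (net): A_n = (11.1875 − 2×1.1875)×0.25 = 2.2031 in² (U = 1.0, A_e = A_n). φR_n = 0.75 × 65 × 2.2031 = 107.4 kips.
Tension yield (gross): A_g = 11.1875×0.25 = 2.7969 in². φR_n = 0.90 × 50 × 2.7969 = 125.9 kips.
Governing: min(494.8, 281.5, 107.4, 125.9) = 107.4 kips → net-section rupture.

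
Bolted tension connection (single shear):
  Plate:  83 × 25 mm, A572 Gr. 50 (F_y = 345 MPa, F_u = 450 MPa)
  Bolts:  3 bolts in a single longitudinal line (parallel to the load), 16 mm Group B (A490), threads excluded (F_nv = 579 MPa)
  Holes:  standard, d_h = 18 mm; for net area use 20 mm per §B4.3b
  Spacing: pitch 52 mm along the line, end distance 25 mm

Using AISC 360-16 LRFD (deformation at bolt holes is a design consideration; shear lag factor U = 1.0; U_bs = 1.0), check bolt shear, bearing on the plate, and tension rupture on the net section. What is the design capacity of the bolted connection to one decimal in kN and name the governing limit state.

261.9 kN (bolt shear governs)

Bolt shear: A_b = π(16)²/4 = 201.06 mm². φR_n = 0.75 × 579 × 201.06 × 3 × 1 = 261.9 kN.
Bearing (25 mm plate, F_u = 450 MPa): end bolts L_c = 25 − 18/2 = 16, R_n = min(1.2×16×25×450, 2.4×16×25×450) = 216 kN/bolt; interior L_c = 52 − 18 = 34, R_n = 432 kN/bolt. φR_n = 0.75 × (1×216 + 2×432) = 810.0 kN.
Tension rupture (net): A_n = (83 − 1×20)×25 = 1575 mm² (U = 1.0, A_e = A_n). φR_n = 0.75 × 450 × 1575 = 531.6 kN.
Governing: min(261.9, 810.0, 531.6) = 261.9 kN → bolt shear.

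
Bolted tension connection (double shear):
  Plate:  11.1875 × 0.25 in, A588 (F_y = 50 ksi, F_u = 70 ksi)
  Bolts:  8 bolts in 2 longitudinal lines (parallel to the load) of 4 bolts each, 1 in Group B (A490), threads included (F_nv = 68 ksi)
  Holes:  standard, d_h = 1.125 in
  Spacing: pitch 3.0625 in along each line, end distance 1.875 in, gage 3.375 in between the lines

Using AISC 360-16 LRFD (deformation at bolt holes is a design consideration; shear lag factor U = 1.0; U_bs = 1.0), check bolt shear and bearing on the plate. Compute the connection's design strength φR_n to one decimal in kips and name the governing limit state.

Bolt shear: A_b = π(1)²/4 = 0.7854 in². φR_n = 0.75 × 68 × 0.7854 × 8 × 2 = 640.9 kips.
Bearing (0.25 in plate, F_u = 70 ksi): end bolts L_c = 1.875 − 1.125/2 = 1.3125, R_n = min(1.2×1.3125×0.25×70, 2.4×1×0.25×70) = 27.563 kips/bolt; interior L_c = 3.0625 − 1.125 = 1.9375, R_n = 40.688 kips/bolt. φR_n = 0.75 × (2×27.563 + 6×40.688) = 224.4 kips.
Governing: min(640.9, 224.4) = 224.4 kips → bearing.

224.4 kips (bearing governs)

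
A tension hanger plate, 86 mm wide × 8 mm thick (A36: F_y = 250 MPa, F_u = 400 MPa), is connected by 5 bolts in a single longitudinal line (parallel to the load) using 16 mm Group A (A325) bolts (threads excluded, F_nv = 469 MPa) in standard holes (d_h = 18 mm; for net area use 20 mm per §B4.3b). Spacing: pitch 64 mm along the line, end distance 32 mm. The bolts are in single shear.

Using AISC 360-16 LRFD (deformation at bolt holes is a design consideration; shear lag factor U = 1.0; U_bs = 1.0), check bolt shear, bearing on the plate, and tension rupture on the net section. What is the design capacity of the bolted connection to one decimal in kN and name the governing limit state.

Bolt shear: A_b = π(16)²/4 = 201.06 mm². φR_n = 0.75 × 469 × 201.06 × 5 × 1 = 353.6 kN.
Bearing (8 mm plate, F_u = 400 MPa): end bolts L_c = 32 − 18/2 = 23, R_n = min(1.2×23×8×400, 2.4×16×8×400) = 88.32 kN/bolt; interior L_c = 64 − 18 = 46, R_n = 122.88 kN/bolt. φR_n = 0.75 × (1×88.32 + 4×122.88) = 434.9 kN.
Tension rupture (net): A_n = (86 − 1×20)×8 = 528 mm² (U = 1.0, A_e = A_n). φR_n = 0.75 × 400 × 528 = 158.4 kN.
Governing: min(353.6, 434.9, 158.4) = 158.4 kN → net-section rupture.

158.4 kN (net-section rupture governs)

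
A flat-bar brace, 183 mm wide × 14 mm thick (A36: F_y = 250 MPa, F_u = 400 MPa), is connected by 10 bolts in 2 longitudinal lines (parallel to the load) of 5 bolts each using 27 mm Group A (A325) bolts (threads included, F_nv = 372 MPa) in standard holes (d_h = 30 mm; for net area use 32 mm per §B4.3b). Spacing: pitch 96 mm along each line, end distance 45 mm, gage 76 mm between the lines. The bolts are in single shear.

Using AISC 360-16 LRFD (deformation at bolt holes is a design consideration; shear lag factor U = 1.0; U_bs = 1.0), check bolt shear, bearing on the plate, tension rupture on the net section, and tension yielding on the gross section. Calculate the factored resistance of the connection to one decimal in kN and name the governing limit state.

Bolt shear: A_b = π(27)²/4 = 572.56 mm². φR_n = 0.75 × 372 × 572.56 × 10 × 1 = 1597.4 kN.
Bearing (14 mm plate, F_u = 400 MPa): end bolts L_c = 45 − 30/2 = 30, R_n = min(1.2×30×14×400, 2.4×27×14×400) = 201.6 kN/bolt; interior L_c = 96 − 30 = 66, R_n = 362.88 kN/bolt. φR_n = 0.75 × (2×201.6 + 8×362.88) = 2479.7 kN.
Tension rupture (net): A_n = (183 − 2×32)×14 = 1666 mm² (U = 1.0, A_e = A_n). φR_n = 0.75 × 400 × 1666 = 499.8 kN.
Tension yield (gross): A_g = 183×14 = 2562 mm². φR_n = 0.90 × 250 × 2562 = 576.5 kN.
Governing: min(1597.4, 2479.7, 499.8, 576.5) = 499.8 kN → net-section rupture.

499.8 kN (net-section rupture governs)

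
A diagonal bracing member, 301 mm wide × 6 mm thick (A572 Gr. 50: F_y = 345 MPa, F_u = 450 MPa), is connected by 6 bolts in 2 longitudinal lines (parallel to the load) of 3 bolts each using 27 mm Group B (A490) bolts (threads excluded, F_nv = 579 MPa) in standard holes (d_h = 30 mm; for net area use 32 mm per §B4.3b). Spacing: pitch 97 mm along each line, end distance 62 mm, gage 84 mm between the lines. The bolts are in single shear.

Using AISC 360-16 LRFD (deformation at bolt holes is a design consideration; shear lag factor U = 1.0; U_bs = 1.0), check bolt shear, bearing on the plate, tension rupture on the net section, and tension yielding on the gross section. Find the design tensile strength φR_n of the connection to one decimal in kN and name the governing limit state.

479.9 kN (net-section rupture governs)

Bolt shear: A_b = π(27)²/4 = 572.56 mm². φR_n = 0.75 × 579 × 572.56 × 6 × 1 = 1491.8 kN.
Bearing (6 mm plate, F_u = 450 MPa): end bolts L_c = 62 − 30/2 = 47, R_n = min(1.2×47×6×450, 2.4×27×6×450) = 152.28 kN/bolt; interior L_c = 97 − 30 = 67, R_n = 174.96 kN/bolt. φR_n = 0.75 × (2×152.28 + 4×174.96) = 753.3 kN.
Tension rupture (net): A_n = (301 − 2×32)×6 = 1422 mm² (U = 1.0, A_e = A_n). φR_n = 0.75 × 450 × 1422 = 479.9 kN.
Tension yield (gross): A_g = 301×6 = 1806 mm². φR_n = 0.90 × 345 × 1806 = 560.8 kN.
Governing: min(1491.8, 753.3, 479.9, 560.8) = 479.9 kN → net-section rupture.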